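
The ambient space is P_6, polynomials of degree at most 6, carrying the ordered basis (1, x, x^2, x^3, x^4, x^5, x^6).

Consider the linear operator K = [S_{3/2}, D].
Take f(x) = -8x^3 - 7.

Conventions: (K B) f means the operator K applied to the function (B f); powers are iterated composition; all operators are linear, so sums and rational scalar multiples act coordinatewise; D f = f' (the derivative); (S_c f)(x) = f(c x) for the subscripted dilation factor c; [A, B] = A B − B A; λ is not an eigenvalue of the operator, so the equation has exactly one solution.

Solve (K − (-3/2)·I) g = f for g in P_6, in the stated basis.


write g with unknown coordinates in the stated basis and equate coefficients in (K − (-3/2)·I) g = f
solving from the highest basis element down gives g = -(16/3)x^3 - 12x^2 - 12x - 26/3
check: K g = 18x^2 + 18x + 6
so K g − (-3/2)·g = -8x^3 - 7 = f ✓

the image equals g(x) = -(16/3)x^3 - 12x^2 - 12x - 26/3


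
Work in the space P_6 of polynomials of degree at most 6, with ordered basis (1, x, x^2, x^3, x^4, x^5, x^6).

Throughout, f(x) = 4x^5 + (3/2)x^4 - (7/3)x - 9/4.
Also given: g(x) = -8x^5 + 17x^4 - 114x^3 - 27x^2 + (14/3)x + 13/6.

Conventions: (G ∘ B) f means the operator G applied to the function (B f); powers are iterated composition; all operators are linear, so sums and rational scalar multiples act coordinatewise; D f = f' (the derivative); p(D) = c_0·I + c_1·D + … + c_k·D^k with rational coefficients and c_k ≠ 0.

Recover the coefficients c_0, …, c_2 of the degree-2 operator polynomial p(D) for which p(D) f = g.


c_0 = -2, c_1 = 1, c_2 = -3/2

D^0 f = 4x^5 + (3/2)x^4 - (7/3)x - 9/4
D^1 f = 20x^4 + 6x^3 - 7/3
D^2 f = 80x^3 + 18x^2
matching coefficients of g against c_0 f + c_1 Df + … from the top degree down determines the c_i
solution: c_0 = -2, c_1 = 1, c_2 = -3/2


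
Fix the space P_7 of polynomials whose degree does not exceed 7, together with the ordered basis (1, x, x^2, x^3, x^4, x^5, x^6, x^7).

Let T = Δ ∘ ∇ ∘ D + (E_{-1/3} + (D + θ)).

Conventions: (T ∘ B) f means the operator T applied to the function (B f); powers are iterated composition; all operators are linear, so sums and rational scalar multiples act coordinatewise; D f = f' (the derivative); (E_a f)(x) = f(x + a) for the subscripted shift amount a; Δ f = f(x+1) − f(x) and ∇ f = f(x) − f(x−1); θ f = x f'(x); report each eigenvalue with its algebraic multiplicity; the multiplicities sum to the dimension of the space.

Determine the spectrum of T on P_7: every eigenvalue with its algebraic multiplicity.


image of 1: 1
image of x: 2x + 2/3
image of x^2: 3x^2 + (4/3)x + 1/9
image of x^3: 4x^3 + 2x^2 + (1/3)x + 161/27
image of x^4: 5x^4 + (8/3)x^3 + (2/3)x^2 + (644/27)x + 1/81
image of x^5: 6x^5 + (10/3)x^4 + (10/9)x^3 + (1610/27)x^2 + (5/81)x + 2429/243
image of x^6: 7x^6 + 4x^5 + (5/3)x^4 + (3220/27)x^3 + (5/27)x^2 + (4858/81)x + 1/729
image of x^7: 8x^7 + (14/3)x^6 + (7/3)x^5 + (5635/27)x^4 + (35/81)x^3 + (17003/81)x^2 + (7/729)x + 30617/2187
the matrix is upper triangular; its diagonal is (1, 2, 3, 4, 5, 6, 7, 8)
for a triangular matrix the eigenvalues are the diagonal entries, with algebraic multiplicity their repetition count

λ = 1 (multiplicity 1), λ = 2 (multiplicity 1), λ = 3 (multiplicity 1), λ = 4 (multiplicity 1), λ = 5 (multiplicity 1), λ = 6 (multiplicity 1), λ = 7 (multiplicity 1), λ = 8 (multiplicity 1)


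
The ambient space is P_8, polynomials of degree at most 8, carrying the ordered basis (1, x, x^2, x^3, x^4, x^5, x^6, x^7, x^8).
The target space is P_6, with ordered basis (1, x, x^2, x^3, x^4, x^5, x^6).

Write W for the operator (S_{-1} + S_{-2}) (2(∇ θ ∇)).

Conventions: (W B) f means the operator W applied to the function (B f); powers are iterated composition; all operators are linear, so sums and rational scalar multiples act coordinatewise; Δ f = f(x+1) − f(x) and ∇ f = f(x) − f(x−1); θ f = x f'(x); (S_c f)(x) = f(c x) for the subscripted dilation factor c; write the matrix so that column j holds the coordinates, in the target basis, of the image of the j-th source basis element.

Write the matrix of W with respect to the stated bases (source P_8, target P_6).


image of 1: 0
image of x: 0
image of x^2: 8
image of x^3: -72x - 36
image of x^4: 360x^2 + 360x + 112
image of x^5: -1440x^3 - 2100x^2 - 1260x - 300
image of x^6: 5100x^4 + 9720x^3 + 8400x^2 + 3780x + 744
image of x^7: -16632x^5 - 39270x^4 - 44100x^3 - 28350x^2 - 10416x - 1764
image of x^8: 50960x^6 + 144144x^5 + 199920x^4 + 166320x^3 + 86800x^2 + 27216x + 4064
each image's coordinates form column j of the matrix

the matrix is [[0, 0, 8, -36, 112, -300, 744, -1764, 4064]; [0, 0, 0, -72, 360, -1260, 3780, -10416, 27216]; [0, 0, 0, 0, 360, -2100, 8400, -28350, 86800]; [0, 0, 0, 0, 0, -1440, 9720, -44100, 166320]; [0, 0, 0, 0, 0, 0, 5100, -39270, 199920]; [0, 0, 0, 0, 0, 0, 0, -16632, 144144]; [0, 0, 0, 0, 0, 0, 0, 0, 50960]] (rows listed top to bottom)


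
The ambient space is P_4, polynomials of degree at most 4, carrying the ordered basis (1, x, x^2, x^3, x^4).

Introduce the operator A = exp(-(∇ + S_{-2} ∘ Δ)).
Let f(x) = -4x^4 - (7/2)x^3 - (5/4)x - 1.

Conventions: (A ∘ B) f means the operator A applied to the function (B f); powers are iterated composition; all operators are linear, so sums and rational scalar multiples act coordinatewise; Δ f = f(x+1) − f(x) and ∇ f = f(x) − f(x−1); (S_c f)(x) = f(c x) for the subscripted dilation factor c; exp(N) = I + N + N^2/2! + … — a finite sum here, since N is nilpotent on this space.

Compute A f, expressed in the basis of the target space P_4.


order-1 term: -112x^3 + (249/2)x^2 - (95/2)x + 19/2
order-2 term: 840x^2 - (759/2)x + 319/2
order-3 term: 560x + 253
order-4 term: -280
the series for exp(-(∇ + S_{-2} ∘ Δ)) f terminates at order 4
exp(-(∇ + S_{-2} ∘ Δ)) f = -4x^4 - (231/2)x^3 + (1929/2)x^2 + (527/4)x + 141

the image equals g(x) = -4x^4 - (231/2)x^3 + (1929/2)x^2 + (527/4)x + 141


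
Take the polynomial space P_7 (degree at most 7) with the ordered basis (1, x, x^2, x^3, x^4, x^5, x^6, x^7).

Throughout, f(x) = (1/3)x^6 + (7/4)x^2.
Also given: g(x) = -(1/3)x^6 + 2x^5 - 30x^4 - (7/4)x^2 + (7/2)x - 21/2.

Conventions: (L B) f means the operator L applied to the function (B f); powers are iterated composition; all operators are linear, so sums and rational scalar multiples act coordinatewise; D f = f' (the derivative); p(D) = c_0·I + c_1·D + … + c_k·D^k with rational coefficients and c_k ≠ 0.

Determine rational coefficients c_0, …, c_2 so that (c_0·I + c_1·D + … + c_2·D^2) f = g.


p(D) = -I + D − 3·D^2, i.e. c_0 = -1, c_1 = 1, c_2 = -3

D^0 f = (1/3)x^6 + (7/4)x^2
D^1 f = 2x^5 + (7/2)x
D^2 f = 10x^4 + 7/2
matching coefficients of g against c_0 f + c_1 Df + … from the top degree down determines the c_i
solution: c_0 = -1, c_1 = 1, c_2 = -3


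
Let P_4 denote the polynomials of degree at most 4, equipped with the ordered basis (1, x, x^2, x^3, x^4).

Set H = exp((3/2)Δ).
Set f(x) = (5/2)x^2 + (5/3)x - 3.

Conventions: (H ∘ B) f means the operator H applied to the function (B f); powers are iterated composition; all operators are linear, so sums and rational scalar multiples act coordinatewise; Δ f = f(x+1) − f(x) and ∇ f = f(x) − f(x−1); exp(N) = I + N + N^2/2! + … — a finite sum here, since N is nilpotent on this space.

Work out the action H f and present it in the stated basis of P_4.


the result is g(x) = (5/2)x^2 + (55/6)x + 71/8

order-1 term: (15/2)x + 25/4
order-2 term: 45/8
the series for exp((3/2)Δ) f terminates at order 2
exp((3/2)Δ) f = (5/2)x^2 + (55/6)x + 71/8


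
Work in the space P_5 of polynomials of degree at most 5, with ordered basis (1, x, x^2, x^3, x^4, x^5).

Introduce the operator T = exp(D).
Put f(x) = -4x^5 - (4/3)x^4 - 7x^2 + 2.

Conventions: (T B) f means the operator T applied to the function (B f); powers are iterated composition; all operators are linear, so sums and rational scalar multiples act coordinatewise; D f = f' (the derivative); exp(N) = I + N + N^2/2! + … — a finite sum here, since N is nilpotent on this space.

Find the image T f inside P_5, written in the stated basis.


g(x) = -4x^5 - (64/3)x^4 - (136/3)x^3 - 55x^2 - (118/3)x - 31/3

order-1 term: -20x^4 - (16/3)x^3 - 14x
order-2 term: -40x^3 - 8x^2 - 7
order-3 term: -40x^2 - (16/3)x
order-4 term: -20x - 4/3
order-5 term: -4
the series for exp(D) f terminates at order 5
exp(D) f = -4x^5 - (64/3)x^4 - (136/3)x^3 - 55x^2 - (118/3)x - 31/3


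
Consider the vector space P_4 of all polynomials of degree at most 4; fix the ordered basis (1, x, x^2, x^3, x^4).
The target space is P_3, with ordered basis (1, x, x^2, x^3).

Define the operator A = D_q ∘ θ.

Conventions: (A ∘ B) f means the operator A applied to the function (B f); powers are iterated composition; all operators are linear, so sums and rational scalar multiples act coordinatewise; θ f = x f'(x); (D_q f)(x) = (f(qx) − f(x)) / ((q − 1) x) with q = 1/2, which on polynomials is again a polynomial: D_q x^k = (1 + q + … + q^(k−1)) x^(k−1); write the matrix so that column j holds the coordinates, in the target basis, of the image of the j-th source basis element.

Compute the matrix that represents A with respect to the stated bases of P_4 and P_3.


image of 1: 0
image of x: 1
image of x^2: 3x
image of x^3: (21/4)x^2
image of x^4: (15/2)x^3
each image's coordinates form column j of the matrix

the matrix is [[0, 1, 0, 0, 0]; [0, 0, 3, 0, 0]; [0, 0, 0, 21/4, 0]; [0, 0, 0, 0, 15/2]] (rows listed top to bottom)


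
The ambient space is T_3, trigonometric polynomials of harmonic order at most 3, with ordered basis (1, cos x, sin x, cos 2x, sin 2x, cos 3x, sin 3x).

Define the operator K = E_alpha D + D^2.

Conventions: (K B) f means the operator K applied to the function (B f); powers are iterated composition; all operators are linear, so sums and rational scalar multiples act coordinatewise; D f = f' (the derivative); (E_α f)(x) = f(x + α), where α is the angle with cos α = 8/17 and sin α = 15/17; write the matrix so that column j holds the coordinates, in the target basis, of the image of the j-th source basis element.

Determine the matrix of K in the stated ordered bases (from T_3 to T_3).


the matrix is [[0, 0, 0, 0, 0, 0, 0]; [0, -32/17, 8/17, 0, 0, 0, 0]; [0, -8/17, -32/17, 0, 0, 0, 0]; [0, 0, 0, -1636/289, -322/289, 0, 0]; [0, 0, 0, 322/289, -1636/289, 0, 0]; [0, 0, 0, 0, 0, -42732/4913, -14664/4913]; [0, 0, 0, 0, 0, 14664/4913, -42732/4913]] (rows listed top to bottom)

image of 1: 0
image of cos x: -(32/17)cos x - (8/17)sin x
image of sin x: (8/17)cos x - (32/17)sin x
image of cos 2x: -(1636/289)cos 2x + (322/289)sin 2x
image of sin 2x: -(322/289)cos 2x - (1636/289)sin 2x
image of cos 3x: -(42732/4913)cos 3x + (14664/4913)sin 3x
image of sin 3x: -(14664/4913)cos 3x - (42732/4913)sin 3x
each image's coordinates form column j of the matrix


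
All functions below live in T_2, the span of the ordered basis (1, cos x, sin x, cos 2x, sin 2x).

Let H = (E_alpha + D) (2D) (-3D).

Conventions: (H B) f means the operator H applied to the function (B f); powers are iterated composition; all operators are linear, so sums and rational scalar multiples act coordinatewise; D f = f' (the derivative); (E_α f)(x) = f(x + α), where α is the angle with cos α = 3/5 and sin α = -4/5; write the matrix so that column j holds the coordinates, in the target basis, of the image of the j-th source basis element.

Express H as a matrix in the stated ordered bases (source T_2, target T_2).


image of 1: 0
image of cos x: (18/5)cos x - (6/5)sin x
image of sin x: (6/5)cos x + (18/5)sin x
image of cos 2x: -(168/25)cos 2x - (624/25)sin 2x
image of sin 2x: (624/25)cos 2x - (168/25)sin 2x
each image's coordinates form column j of the matrix

the matrix is [[0, 0, 0, 0, 0]; [0, 18/5, 6/5, 0, 0]; [0, -6/5, 18/5, 0, 0]; [0, 0, 0, -168/25, 624/25]; [0, 0, 0, -624/25, -168/25]] (rows listed top to bottom)


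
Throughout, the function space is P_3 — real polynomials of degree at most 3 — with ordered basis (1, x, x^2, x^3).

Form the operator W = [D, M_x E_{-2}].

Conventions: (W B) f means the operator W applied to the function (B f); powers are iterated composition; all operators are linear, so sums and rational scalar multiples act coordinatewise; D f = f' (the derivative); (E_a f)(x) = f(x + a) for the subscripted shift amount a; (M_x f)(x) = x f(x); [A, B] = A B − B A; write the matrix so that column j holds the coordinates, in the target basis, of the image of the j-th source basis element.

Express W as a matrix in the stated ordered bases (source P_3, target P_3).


image of 1: 1
image of x: x - 2
image of x^2: x^2 - 4x + 4
image of x^3: x^3 - 6x^2 + 12x - 8
each image's coordinates form column j of the matrix

the matrix is [[1, -2, 4, -8]; [0, 1, -4, 12]; [0, 0, 1, -6]; [0, 0, 0, 1]] (rows listed top to bottom)


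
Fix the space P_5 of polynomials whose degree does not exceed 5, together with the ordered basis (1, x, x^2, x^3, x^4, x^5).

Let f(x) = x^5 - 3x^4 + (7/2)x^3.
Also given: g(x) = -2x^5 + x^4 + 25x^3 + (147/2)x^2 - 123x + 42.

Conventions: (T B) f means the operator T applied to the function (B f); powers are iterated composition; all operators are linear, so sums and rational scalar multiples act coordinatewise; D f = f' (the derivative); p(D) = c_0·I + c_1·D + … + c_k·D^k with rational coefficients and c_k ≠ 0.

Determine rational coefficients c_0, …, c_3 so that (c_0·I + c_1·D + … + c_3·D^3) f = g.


p(D) = -2·I − D + D^2 + 2·D^3, i.e. c_0 = -2, c_1 = -1, c_2 = 1, c_3 = 2

D^0 f = x^5 - 3x^4 + (7/2)x^3
D^1 f = 5x^4 - 12x^3 + (21/2)x^2
D^2 f = 20x^3 - 36x^2 + 21x
D^3 f = 60x^2 - 72x + 21
matching coefficients of g against c_0 f + c_1 Df + … from the top degree down determines the c_i
solution: c_0 = -2, c_1 = -1, c_2 = 1, c_3 = 2


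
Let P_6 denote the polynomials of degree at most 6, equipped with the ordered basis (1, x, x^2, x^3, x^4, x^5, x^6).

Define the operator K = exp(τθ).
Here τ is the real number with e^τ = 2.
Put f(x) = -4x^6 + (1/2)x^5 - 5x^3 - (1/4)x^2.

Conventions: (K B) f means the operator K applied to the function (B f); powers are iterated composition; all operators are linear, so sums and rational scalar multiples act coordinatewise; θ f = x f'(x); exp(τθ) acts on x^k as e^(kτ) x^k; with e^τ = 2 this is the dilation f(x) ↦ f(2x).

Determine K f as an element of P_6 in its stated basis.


the result is g(x) = -256x^6 + 16x^5 - 40x^3 - x^2

exp(τθ) x^k = e^(kτ) x^k; with e^τ = 2 this sends x^k to 2^k x^k
x^2 ↦ 4 x^2
x^3 ↦ 8 x^3
x^5 ↦ 32 x^5
x^6 ↦ 64 x^6
applying this coordinatewise to f: exp(τθ) f = -256x^6 + 16x^5 - 40x^3 - x^2


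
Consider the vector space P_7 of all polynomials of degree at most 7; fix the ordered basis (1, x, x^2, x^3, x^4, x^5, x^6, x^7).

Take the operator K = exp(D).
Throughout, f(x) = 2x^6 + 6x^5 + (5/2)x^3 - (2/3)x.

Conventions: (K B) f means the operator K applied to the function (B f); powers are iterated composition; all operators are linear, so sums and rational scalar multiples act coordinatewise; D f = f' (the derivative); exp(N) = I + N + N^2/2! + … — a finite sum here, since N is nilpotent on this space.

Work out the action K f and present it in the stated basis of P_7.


order-1 term: 12x^5 + 30x^4 + (15/2)x^2 - 2/3
order-2 term: 30x^4 + 60x^3 + (15/2)x
order-3 term: 40x^3 + 60x^2 + 5/2
order-4 term: 30x^2 + 30x
order-5 term: 12x + 6
order-6 term: 2
the series for exp(D) f terminates at order 6
exp(D) f = 2x^6 + 18x^5 + 60x^4 + (205/2)x^3 + (195/2)x^2 + (293/6)x + 59/6

the result is g(x) = 2x^6 + 18x^5 + 60x^4 + (205/2)x^3 + (195/2)x^2 + (293/6)x + 59/6


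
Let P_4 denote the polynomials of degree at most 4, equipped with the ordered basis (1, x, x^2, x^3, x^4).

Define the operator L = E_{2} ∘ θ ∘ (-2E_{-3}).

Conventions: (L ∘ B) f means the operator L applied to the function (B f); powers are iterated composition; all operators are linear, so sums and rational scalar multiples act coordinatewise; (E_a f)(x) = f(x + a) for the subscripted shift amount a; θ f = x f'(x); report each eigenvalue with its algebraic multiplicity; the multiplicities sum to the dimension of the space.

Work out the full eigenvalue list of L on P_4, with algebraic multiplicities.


image of 1: 0
image of x: -2x - 4
image of x^2: -4x^2 - 4x + 8
image of x^3: -6x^3 + 18x - 12
image of x^4: -8x^4 + 8x^3 + 24x^2 - 40x + 16
the matrix is upper triangular; its diagonal is (0, -2, -4, -6, -8)
for a triangular matrix the eigenvalues are the diagonal entries, with algebraic multiplicity their repetition count

λ = -8 (multiplicity 1), λ = -6 (multiplicity 1), λ = -4 (multiplicity 1), λ = -2 (multiplicity 1), λ = 0 (multiplicity 1)


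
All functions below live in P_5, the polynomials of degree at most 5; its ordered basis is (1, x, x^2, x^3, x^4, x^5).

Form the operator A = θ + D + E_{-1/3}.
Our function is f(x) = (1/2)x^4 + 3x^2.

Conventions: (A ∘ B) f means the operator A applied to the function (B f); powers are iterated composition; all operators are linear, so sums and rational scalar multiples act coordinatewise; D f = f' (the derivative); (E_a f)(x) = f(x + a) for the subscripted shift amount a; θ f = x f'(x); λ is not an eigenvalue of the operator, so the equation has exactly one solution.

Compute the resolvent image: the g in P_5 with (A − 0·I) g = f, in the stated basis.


the result is g(x) = (1/10)x^4 - (1/15)x^3 + (46/45)x^2 - (179/270)x + 263/810

write g with unknown coordinates in the stated basis and equate coefficients in (A − 0·I) g = f
solving from the highest basis element down gives g = (1/10)x^4 - (1/15)x^3 + (46/45)x^2 - (179/270)x + 263/810
check: A g = (1/2)x^4 + 3x^2
so A g − 0·g = (1/2)x^4 + 3x^2 = f ✓


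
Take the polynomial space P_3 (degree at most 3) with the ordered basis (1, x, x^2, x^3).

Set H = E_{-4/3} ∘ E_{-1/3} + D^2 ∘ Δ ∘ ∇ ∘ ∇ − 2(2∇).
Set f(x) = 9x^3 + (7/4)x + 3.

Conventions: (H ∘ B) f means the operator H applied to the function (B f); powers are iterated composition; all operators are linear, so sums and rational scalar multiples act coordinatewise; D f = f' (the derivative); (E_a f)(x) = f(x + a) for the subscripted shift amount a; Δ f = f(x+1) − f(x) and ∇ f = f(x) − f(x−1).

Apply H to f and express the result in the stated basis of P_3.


E_{-1/3} f = 9x^3 - 9x^2 + (19/4)x + 25/12
E_{-4/3} E_{-1/3} f = 9x^3 - 45x^2 + (307/4)x - 499/12
∇ f = 27x^2 - 27x + 43/4
∇ ∇ f = 54x - 54
Δ ∇ ∇ f = 54
D (Δ ∘ ∇) ∇ f = 0
D D (Δ ∘ ∇) ∇ f = 0
∇ f = 27x^2 - 27x + 43/4
(2∇) f = 54x^2 - 54x + 43/2
(-2(2∇)) f = -108x^2 + 108x - 43
(E_{-4/3} ∘ E_{-1/3} + D^2 ∘ Δ ∘ ∇ ∘ ∇ − 2(2∇)) f = 9x^3 - 153x^2 + (739/4)x - 1015/12

g(x) = 9x^3 - 153x^2 + (739/4)x - 1015/12


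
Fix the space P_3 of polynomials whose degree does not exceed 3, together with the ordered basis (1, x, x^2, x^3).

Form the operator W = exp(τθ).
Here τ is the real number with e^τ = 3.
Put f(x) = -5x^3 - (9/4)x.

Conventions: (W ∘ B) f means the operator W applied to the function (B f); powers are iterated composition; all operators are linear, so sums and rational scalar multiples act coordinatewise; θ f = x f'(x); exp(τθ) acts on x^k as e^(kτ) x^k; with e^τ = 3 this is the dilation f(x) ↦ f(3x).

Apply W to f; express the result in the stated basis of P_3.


exp(τθ) x^k = e^(kτ) x^k; with e^τ = 3 this sends x^k to 3^k x^k
x ↦ 3 x
x^3 ↦ 27 x^3
applying this coordinatewise to f: exp(τθ) f = -135x^3 - (27/4)x

the result is g(x) = -135x^3 - (27/4)x


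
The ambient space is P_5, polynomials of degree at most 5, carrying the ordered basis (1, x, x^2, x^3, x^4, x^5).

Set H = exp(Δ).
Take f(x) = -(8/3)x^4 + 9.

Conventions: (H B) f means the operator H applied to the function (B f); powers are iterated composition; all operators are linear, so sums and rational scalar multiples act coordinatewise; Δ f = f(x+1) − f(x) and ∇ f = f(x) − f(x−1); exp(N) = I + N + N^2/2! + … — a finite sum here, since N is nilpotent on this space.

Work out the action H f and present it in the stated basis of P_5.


order-1 term: -(32/3)x^3 - 16x^2 - (32/3)x - 8/3
order-2 term: -16x^2 - 32x - 56/3
order-3 term: -(32/3)x - 16
order-4 term: -8/3
the series for exp(Δ) f terminates at order 4
exp(Δ) f = -(8/3)x^4 - (32/3)x^3 - 32x^2 - (160/3)x - 31

the result is g(x) = -(8/3)x^4 - (32/3)x^3 - 32x^2 - (160/3)x - 31


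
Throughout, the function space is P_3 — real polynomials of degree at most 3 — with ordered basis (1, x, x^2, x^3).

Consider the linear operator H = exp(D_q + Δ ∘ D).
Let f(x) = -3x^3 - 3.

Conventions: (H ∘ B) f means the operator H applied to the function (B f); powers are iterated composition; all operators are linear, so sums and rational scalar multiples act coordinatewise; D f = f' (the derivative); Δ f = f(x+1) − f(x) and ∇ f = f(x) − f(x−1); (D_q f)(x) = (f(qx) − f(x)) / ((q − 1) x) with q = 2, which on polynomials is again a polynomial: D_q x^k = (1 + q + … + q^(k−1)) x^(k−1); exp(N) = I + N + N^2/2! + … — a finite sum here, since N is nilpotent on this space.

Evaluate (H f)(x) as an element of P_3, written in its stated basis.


the image equals g(x) = -3x^3 - 21x^2 - (99/2)x - 105/2

order-1 term: -21x^2 - 18x - 9
order-2 term: -(63/2)x - 30
order-3 term: -21/2
the series for exp(D_q + Δ ∘ D) f terminates at order 3
exp(D_q + Δ ∘ D) f = -3x^3 - 21x^2 - (99/2)x - 105/2


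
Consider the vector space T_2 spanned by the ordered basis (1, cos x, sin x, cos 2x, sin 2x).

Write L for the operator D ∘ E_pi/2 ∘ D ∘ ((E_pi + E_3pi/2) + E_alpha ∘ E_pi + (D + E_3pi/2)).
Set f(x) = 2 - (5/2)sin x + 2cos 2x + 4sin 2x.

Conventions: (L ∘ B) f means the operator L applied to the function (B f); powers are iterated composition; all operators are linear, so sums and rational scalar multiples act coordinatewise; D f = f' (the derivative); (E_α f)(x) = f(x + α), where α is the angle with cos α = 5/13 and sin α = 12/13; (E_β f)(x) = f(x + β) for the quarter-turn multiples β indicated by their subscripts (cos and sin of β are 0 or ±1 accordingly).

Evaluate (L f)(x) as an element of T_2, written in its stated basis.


E_pi f = 2 + (5/2)sin x + 2cos 2x + 4sin 2x
E_3pi/2 f = 2 + (5/2)cos x - 2cos 2x - 4sin 2x
(E_pi + E_3pi/2) f = 4 + (5/2)cos x + (5/2)sin x
E_pi f = 2 + (5/2)sin x + 2cos 2x + 4sin 2x
E_alpha E_pi f = 2 + (30/13)cos x + (25/26)sin x + (242/169)cos 2x - (716/169)sin 2x
D f = -(5/2)cos x + 8cos 2x - 4sin 2x
E_3pi/2 f = 2 + (5/2)cos x - 2cos 2x - 4sin 2x
(D + E_3pi/2) f = 2 + 6cos 2x - 8sin 2x
((E_pi + E_3pi/2) + E_alpha ∘ E_pi + (D + E_3pi/2)) f = 8 + (125/26)cos x + (45/13)sin x + (1256/169)cos 2x - (2068/169)sin 2x
D ((E_pi + E_3pi/2) + E_alpha ∘ E_pi + (D + E_3pi/2)) f = (45/13)cos x - (125/26)sin x - (4136/169)cos 2x - (2512/169)sin 2x
E_pi/2 D ((E_pi + E_3pi/2) + E_alpha ∘ E_pi + (D + E_3pi/2)) f = -(125/26)cos x - (45/13)sin x + (4136/169)cos 2x + (2512/169)sin 2x
D (E_pi/2 ∘ D) ((E_pi + E_3pi/2) + E_alpha ∘ E_pi + (D + E_3pi/2)) f = -(45/13)cos x + (125/26)sin x + (5024/169)cos 2x - (8272/169)sin 2x

the image equals g(x) = -(45/13)cos x + (125/26)sin x + (5024/169)cos 2x - (8272/169)sin 2x


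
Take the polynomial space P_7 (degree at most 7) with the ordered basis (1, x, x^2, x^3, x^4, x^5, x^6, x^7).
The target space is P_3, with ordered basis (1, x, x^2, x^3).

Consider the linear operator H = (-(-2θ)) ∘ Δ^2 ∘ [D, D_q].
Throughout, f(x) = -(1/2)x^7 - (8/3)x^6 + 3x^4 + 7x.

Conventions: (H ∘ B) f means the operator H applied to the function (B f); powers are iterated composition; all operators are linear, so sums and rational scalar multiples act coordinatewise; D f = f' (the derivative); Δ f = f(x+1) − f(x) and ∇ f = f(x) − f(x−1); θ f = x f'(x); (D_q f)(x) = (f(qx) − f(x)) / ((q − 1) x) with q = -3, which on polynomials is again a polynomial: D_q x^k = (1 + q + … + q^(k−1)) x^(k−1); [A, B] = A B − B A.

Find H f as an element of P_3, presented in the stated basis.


D_q f = -(547/2)x^6 + (1456/3)x^5 - 60x^3 + 7
D D_q f = -1641x^5 + (7280/3)x^4 - 180x^2
D f = -(7/2)x^6 - 16x^5 + 12x^3 + 7
D_q D f = 637x^5 - 976x^4 + 84x^2
[D, D_q] f = -2278x^5 + (10208/3)x^4 - 264x^2
Δ [D, D_q] f = -11390x^4 - (27508/3)x^3 - 2364x^2 + (5078/3)x + 2582/3
Δ Δ [D, D_q] f = -45560x^3 - 95848x^2 - 77796x - 63692/3
θ Δ^2 [D, D_q] f = -136680x^3 - 191696x^2 - 77796x
(-2θ) Δ^2 [D, D_q] f = 273360x^3 + 383392x^2 + 155592x
(-(-2θ)) Δ^2 [D, D_q] f = -273360x^3 - 383392x^2 - 155592x

the result is g(x) = -273360x^3 - 383392x^2 - 155592x


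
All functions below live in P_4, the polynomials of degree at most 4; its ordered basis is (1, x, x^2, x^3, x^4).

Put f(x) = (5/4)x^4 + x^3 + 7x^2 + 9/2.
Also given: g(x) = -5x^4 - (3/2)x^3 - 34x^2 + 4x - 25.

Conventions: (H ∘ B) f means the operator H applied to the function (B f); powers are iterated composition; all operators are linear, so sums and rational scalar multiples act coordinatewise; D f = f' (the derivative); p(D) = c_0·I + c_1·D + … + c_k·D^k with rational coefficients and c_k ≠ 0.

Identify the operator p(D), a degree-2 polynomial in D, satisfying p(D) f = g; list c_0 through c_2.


D^0 f = (5/4)x^4 + x^3 + 7x^2 + 9/2
D^1 f = 5x^3 + 3x^2 + 14x
D^2 f = 15x^2 + 6x + 14
matching coefficients of g against c_0 f + c_1 Df + … from the top degree down determines the c_i
solution: c_0 = -4, c_1 = 1/2, c_2 = -1/2

c_0 = -4, c_1 = 1/2, c_2 = -1/2


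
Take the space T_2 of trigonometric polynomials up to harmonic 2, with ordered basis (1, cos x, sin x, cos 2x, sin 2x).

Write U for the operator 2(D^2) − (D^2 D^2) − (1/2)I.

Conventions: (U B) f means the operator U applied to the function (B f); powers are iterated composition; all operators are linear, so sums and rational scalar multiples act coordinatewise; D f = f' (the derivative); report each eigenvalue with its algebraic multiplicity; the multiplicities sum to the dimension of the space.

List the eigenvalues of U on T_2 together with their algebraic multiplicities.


λ = -49/2 (multiplicity 2), λ = -7/2 (multiplicity 2), λ = -1/2 (multiplicity 1)

image of 1: -1/2
image of cos x: -(7/2)cos x
image of sin x: -(7/2)sin x
image of cos 2x: -(49/2)cos 2x
image of sin 2x: -(49/2)sin 2x
the matrix is diagonal; its diagonal is (-1/2, -7/2, -7/2, -49/2, -49/2)
for a triangular matrix the eigenvalues are the diagonal entries, with algebraic multiplicity their repetition count


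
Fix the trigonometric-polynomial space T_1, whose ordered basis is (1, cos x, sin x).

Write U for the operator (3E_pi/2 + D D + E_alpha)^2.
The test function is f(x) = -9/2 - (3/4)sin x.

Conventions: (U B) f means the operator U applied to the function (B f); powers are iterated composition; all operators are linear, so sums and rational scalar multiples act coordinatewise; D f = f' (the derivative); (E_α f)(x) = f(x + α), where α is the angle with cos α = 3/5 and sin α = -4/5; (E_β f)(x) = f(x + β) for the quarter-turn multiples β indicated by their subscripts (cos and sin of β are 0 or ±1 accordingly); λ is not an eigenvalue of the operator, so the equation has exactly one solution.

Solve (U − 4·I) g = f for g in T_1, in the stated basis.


the image equals g(x) = -3/8 - (33/1961)cos x + (651/7844)sin x

write g with unknown coordinates in the stated basis and equate coefficients in (U − 4·I) g = f
solving from the highest basis element down gives g = -3/8 - (33/1961)cos x + (651/7844)sin x
check: U g = -6 - (132/1961)cos x - (3279/7844)sin x
so U g − 4·g = -9/2 - (3/4)sin x = f ✓


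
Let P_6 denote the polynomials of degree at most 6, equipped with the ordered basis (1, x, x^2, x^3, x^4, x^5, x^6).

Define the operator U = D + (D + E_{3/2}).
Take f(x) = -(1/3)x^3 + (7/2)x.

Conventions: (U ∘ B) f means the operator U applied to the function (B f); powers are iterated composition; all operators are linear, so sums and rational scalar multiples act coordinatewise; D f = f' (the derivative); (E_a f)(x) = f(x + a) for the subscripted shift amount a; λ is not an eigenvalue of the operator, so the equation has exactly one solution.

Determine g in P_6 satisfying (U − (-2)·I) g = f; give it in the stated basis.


the result is g(x) = -(1/9)x^3 + (7/18)x^2 + (55/108)x - 493/648

write g with unknown coordinates in the stated basis and equate coefficients in (U − (-2)·I) g = f
solving from the highest basis element down gives g = -(1/9)x^3 + (7/18)x^2 + (55/108)x - 493/648
check: U g = -(1/9)x^3 - (7/9)x^2 + (67/27)x + 493/324
so U g − (-2)·g = -(1/3)x^3 + (7/2)x = f ✓


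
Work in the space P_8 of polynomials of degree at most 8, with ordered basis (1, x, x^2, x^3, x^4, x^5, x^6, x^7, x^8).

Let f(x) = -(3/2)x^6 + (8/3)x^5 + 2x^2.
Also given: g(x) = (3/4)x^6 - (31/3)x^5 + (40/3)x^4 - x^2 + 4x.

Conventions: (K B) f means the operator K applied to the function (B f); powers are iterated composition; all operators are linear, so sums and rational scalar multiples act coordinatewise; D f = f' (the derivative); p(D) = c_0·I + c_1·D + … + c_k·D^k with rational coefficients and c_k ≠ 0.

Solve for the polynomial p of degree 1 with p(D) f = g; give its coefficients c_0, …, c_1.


D^0 f = -(3/2)x^6 + (8/3)x^5 + 2x^2
D^1 f = -9x^5 + (40/3)x^4 + 4x
matching coefficients of g against c_0 f + c_1 Df + … from the top degree down determines the c_i
solution: c_0 = -1/2, c_1 = 1

c_0 = -1/2, c_1 = 1


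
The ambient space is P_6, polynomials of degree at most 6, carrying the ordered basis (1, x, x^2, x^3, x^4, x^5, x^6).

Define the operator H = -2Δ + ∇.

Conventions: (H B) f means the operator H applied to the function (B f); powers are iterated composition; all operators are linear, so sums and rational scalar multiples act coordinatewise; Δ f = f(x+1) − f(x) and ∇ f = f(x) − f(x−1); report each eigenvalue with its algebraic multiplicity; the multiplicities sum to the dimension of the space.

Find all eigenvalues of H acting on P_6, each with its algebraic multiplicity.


λ = 0 (multiplicity 7)

image of 1: 0
image of x: -1
image of x^2: -2x - 3
image of x^3: -3x^2 - 9x - 1
image of x^4: -4x^3 - 18x^2 - 4x - 3
image of x^5: -5x^4 - 30x^3 - 10x^2 - 15x - 1
image of x^6: -6x^5 - 45x^4 - 20x^3 - 45x^2 - 6x - 3
the matrix is upper triangular; its diagonal is (0, 0, 0, 0, 0, 0, 0)
for a triangular matrix the eigenvalues are the diagonal entries, with algebraic multiplicity their repetition count


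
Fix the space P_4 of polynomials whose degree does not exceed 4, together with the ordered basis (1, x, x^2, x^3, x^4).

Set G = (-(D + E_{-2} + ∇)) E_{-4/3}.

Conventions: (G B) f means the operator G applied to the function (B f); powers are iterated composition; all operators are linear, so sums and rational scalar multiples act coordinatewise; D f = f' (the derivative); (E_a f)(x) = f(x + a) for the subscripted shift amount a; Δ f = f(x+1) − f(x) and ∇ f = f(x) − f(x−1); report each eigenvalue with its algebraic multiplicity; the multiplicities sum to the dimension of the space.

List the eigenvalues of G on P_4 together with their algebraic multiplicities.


image of 1: -1
image of x: -x + 4/3
image of x^2: -x^2 + (8/3)x - 43/9
image of x^3: -x^3 + 4x^2 - (43/3)x + 577/27
image of x^4: -x^4 + (16/3)x^3 - (86/3)x^2 + (2308/27)x - 7087/81
the matrix is upper triangular; its diagonal is (-1, -1, -1, -1, -1)
for a triangular matrix the eigenvalues are the diagonal entries, with algebraic multiplicity their repetition count

λ = -1 (multiplicity 5)


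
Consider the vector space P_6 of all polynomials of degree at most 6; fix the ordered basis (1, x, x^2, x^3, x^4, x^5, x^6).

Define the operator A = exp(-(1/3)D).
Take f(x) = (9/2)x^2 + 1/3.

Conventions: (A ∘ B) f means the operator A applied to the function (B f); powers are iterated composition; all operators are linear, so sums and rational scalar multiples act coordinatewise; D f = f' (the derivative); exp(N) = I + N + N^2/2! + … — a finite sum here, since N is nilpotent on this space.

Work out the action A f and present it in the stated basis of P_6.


g(x) = (9/2)x^2 - 3x + 5/6

order-1 term: -3x
order-2 term: 1/2
the series for exp(-(1/3)D) f terminates at order 2
exp(-(1/3)D) f = (9/2)x^2 - 3x + 5/6


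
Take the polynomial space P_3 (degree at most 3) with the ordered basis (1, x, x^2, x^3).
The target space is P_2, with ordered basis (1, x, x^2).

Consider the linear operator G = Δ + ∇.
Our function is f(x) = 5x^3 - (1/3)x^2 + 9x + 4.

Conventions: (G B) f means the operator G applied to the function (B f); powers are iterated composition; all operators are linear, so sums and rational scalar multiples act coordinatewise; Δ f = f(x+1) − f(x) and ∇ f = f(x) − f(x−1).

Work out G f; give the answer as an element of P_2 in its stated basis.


Δ f = 15x^2 + (43/3)x + 41/3
∇ f = 15x^2 - (47/3)x + 43/3
(Δ + ∇) f = 30x^2 - (4/3)x + 28

the result is g(x) = 30x^2 - (4/3)x + 28


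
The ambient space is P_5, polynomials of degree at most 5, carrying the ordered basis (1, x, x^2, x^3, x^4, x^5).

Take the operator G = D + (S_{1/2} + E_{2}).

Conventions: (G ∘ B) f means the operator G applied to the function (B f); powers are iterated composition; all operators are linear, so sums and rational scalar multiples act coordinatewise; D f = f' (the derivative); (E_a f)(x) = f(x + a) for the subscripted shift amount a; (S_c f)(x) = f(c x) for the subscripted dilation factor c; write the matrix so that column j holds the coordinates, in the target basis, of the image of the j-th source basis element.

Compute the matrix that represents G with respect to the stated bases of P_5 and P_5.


the matrix is [[2, 3, 4, 8, 16, 32]; [0, 3/2, 6, 12, 32, 80]; [0, 0, 5/4, 9, 24, 80]; [0, 0, 0, 9/8, 12, 40]; [0, 0, 0, 0, 17/16, 15]; [0, 0, 0, 0, 0, 33/32]] (rows listed top to bottom)

image of 1: 2
image of x: (3/2)x + 3
image of x^2: (5/4)x^2 + 6x + 4
image of x^3: (9/8)x^3 + 9x^2 + 12x + 8
image of x^4: (17/16)x^4 + 12x^3 + 24x^2 + 32x + 16
image of x^5: (33/32)x^5 + 15x^4 + 40x^3 + 80x^2 + 80x + 32
each image's coordinates form column j of the matrix


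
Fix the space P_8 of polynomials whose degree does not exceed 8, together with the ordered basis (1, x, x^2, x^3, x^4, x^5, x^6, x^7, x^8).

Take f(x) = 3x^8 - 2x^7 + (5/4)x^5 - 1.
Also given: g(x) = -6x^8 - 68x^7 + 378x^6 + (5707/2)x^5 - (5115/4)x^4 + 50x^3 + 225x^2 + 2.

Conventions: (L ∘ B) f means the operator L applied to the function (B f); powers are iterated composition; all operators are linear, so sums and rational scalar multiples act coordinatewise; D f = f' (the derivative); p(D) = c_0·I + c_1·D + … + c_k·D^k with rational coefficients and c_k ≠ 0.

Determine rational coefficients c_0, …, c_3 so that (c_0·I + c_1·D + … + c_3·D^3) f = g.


D^0 f = 3x^8 - 2x^7 + (5/4)x^5 - 1
D^1 f = 24x^7 - 14x^6 + (25/4)x^4
D^2 f = 168x^6 - 84x^5 + 25x^3
D^3 f = 1008x^5 - 420x^4 + 75x^2
matching coefficients of g against c_0 f + c_1 Df + … from the top degree down determines the c_i
solution: c_0 = -2, c_1 = -3, c_2 = 2, c_3 = 3

c_0 = -2, c_1 = -3, c_2 = 2, c_3 = 3


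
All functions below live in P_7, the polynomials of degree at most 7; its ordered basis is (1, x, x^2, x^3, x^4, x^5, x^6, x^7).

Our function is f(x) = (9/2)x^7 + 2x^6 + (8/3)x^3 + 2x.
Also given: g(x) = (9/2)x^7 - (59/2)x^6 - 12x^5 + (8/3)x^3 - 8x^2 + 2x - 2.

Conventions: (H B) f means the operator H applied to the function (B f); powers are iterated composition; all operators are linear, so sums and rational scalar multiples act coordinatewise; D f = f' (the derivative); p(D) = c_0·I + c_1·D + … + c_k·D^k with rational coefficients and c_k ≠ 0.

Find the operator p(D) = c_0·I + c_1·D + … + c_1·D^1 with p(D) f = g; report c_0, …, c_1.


D^0 f = (9/2)x^7 + 2x^6 + (8/3)x^3 + 2x
D^1 f = (63/2)x^6 + 12x^5 + 8x^2 + 2
matching coefficients of g against c_0 f + c_1 Df + … from the top degree down determines the c_i
solution: c_0 = 1, c_1 = -1

c_0 = 1, c_1 = -1


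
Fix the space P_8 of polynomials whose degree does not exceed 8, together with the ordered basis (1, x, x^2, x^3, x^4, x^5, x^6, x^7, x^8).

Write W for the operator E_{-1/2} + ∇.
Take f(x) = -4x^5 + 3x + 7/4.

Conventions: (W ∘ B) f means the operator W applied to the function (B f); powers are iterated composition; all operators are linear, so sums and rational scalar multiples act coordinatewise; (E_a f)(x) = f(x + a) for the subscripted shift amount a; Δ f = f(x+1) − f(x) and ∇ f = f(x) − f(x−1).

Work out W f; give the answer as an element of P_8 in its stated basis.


E_{-1/2} f = -4x^5 + 10x^4 - 10x^3 + 5x^2 + (7/4)x + 3/8
∇ f = -20x^4 + 40x^3 - 40x^2 + 20x - 1
(E_{-1/2} + ∇) f = -4x^5 - 10x^4 + 30x^3 - 35x^2 + (87/4)x - 5/8

the result is g(x) = -4x^5 - 10x^4 + 30x^3 - 35x^2 + (87/4)x - 5/8


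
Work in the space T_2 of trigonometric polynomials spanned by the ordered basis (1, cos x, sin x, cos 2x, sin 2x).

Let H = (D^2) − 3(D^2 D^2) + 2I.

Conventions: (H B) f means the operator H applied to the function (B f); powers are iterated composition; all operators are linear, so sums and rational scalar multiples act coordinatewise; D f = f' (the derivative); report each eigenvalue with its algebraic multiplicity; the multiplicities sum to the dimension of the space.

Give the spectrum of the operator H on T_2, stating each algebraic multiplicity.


λ = -50 (multiplicity 2), λ = -2 (multiplicity 2), λ = 2 (multiplicity 1)

image of 1: 2
image of cos x: -2cos x
image of sin x: -2sin x
image of cos 2x: -50cos 2x
image of sin 2x: -50sin 2x
the matrix is diagonal; its diagonal is (2, -2, -2, -50, -50)
for a triangular matrix the eigenvalues are the diagonal entries, with algebraic multiplicity their repetition count


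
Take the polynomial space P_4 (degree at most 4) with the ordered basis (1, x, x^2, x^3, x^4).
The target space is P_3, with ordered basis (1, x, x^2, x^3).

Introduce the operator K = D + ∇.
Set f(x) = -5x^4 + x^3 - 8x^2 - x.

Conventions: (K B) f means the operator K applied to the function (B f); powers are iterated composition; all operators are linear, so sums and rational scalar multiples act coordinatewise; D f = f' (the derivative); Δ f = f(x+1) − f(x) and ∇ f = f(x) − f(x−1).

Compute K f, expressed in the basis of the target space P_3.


g(x) = -40x^3 + 36x^2 - 55x + 12

D f = -20x^3 + 3x^2 - 16x - 1
∇ f = -20x^3 + 33x^2 - 39x + 13
(D + ∇) f = -40x^3 + 36x^2 - 55x + 12


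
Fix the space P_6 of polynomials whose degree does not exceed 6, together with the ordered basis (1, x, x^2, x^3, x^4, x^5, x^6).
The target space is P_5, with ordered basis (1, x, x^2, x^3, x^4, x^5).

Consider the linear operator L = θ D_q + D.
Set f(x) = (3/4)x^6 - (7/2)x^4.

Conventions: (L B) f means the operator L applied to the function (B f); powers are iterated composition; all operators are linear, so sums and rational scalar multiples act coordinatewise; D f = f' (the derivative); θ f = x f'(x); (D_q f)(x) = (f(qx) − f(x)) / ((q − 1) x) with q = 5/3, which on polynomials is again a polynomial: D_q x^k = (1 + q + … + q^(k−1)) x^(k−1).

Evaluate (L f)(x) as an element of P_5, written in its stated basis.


D_q f = (1862/81)x^5 - (952/27)x^3
θ D_q f = (9310/81)x^5 - (952/9)x^3
D f = (9/2)x^5 - 14x^3
(θ D_q + D) f = (19349/162)x^5 - (1078/9)x^3

g(x) = (19349/162)x^5 - (1078/9)x^3


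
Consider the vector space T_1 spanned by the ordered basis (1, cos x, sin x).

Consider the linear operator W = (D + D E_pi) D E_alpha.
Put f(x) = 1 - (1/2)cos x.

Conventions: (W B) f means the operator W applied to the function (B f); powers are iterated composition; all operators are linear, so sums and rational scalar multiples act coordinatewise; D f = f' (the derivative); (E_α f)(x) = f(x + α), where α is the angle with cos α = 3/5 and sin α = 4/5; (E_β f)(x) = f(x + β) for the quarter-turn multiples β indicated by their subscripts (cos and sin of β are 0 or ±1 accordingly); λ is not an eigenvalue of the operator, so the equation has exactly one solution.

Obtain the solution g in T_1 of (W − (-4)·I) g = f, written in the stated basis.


g(x) = 1/4 - (1/8)cos x

write g with unknown coordinates in the stated basis and equate coefficients in (W − (-4)·I) g = f
solving from the highest basis element down gives g = 1/4 - (1/8)cos x
check: W g = 0
so W g − (-4)·g = 1 - (1/2)cos x = f ✓
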